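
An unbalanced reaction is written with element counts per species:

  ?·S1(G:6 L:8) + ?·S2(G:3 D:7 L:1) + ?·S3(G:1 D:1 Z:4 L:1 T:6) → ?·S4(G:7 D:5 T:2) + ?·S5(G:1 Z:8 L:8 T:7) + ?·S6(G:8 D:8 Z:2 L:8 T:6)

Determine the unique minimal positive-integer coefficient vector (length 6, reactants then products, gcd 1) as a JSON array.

G: 3·6+3·3+5·1 = 32 | 2·7+2·1+2·8 = 32
D: 3·0+3·7+5·1 = 26 | 2·5+2·0+2·8 = 26
Z: 3·0+3·0+5·4 = 20 | 2·0+2·8+2·2 = 20
L: 3·8+3·1+5·1 = 32 | 2·0+2·8+2·8 = 32
T: 3·0+3·0+5·6 = 30 | 2·2+2·7+2·6 = 30
gcd(3,3,5,2,2,2) = 1

Coefficients: [3, 3, 5, 2, 2, 2]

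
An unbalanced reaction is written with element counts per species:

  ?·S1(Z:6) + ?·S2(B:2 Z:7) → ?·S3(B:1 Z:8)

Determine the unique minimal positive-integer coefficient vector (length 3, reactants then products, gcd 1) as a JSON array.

B: 3·0+2·2 = 4 | 4·1 = 4
Z: 3·6+2·7 = 32 | 4·8 = 32
gcd(3,2,4) = 1

Coefficients: [3, 2, 4]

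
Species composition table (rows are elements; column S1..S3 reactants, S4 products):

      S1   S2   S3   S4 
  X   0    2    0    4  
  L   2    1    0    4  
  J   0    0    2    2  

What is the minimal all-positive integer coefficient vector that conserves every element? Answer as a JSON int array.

X: 1·0+2·2+1·0 = 4 | 1·4 = 4
L: 1·2+2·1+1·0 = 4 | 1·4 = 4
J: 1·0+2·0+1·2 = 2 | 1·2 = 2
gcd(1,2,1,1) = 1

Coefficients: [1, 2, 1, 1]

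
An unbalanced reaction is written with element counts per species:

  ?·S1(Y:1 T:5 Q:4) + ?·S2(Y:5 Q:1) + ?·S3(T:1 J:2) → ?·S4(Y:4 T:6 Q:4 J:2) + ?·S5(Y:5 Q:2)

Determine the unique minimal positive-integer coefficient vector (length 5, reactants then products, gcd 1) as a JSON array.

Y: 5·1+6·5+5·0 = 35 | 5·4+3·5 = 35
T: 5·5+6·0+5·1 = 30 | 5·6+3·0 = 30
Q: 5·4+6·1+5·0 = 26 | 5·4+3·2 = 26
J: 5·0+6·0+5·2 = 10 | 5·2+3·0 = 10
gcd(5,6,5,5,3) = 1

Coefficients: [5, 6, 5, 5, 3]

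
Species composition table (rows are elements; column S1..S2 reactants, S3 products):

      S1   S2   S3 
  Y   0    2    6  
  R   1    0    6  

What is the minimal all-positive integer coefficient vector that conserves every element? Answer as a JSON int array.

Y: 6·0+3·2 = 6 | 1·6 = 6
R: 6·1+3·0 = 6 | 1·6 = 6
gcd(6,3,1) = 1

Coefficients: [6, 3, 1]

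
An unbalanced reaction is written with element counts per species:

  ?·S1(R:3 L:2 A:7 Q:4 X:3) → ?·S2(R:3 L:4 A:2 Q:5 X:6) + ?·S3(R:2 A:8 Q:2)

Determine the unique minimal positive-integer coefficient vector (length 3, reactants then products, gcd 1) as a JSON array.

R: 4·3 = 12 | 2·3+3·2 = 12
L: 4·2 = 8 | 2·4+3·0 = 8
A: 4·7 = 28 | 2·2+3·8 = 28
Q: 4·4 = 16 | 2·5+3·2 = 16
X: 4·3 = 12 | 2·6+3·0 = 12
gcd(4,2,3) = 1

Coefficients: [4, 2, 3]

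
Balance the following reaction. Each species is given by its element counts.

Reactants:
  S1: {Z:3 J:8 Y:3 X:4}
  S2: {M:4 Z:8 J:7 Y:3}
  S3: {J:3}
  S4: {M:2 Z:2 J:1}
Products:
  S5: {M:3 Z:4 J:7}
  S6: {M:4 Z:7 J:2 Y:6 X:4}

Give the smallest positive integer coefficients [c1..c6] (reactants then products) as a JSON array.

M: 1·0+1·4+3·0+6·2 = 16 | 4·3+1·4 = 16
Z: 1·3+1·8+3·0+6·2 = 23 | 4·4+1·7 = 23
J: 1·8+1·7+3·3+6·1 = 30 | 4·7+1·2 = 30
Y: 1·3+1·3+3·0+6·0 = 6 | 4·0+1·6 = 6
X: 1·4+1·0+3·0+6·0 = 4 | 4·0+1·4 = 4
gcd(1,1,3,6,4,1) = 1

Coefficients: [1, 1, 3, 6, 4, 1]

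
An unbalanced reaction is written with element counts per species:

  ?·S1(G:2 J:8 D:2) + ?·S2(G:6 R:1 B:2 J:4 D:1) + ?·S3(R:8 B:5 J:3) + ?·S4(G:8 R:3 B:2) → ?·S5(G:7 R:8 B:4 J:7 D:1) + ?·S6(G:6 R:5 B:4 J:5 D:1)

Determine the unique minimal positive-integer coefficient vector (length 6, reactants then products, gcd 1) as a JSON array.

G: 3·2+2·6+4·0+4·8 = 50 | 2·7+6·6 = 50
R: 3·0+2·1+4·8+4·3 = 46 | 2·8+6·5 = 46
B: 3·0+2·2+4·5+4·2 = 32 | 2·4+6·4 = 32
J: 3·8+2·4+4·3+4·0 = 44 | 2·7+6·5 = 44
D: 3·2+2·1+4·0+4·0 = 8 | 2·1+6·1 = 8
gcd(3,2,4,4,2,6) = 1

Coefficients: [3, 2, 4, 4, 2, 6]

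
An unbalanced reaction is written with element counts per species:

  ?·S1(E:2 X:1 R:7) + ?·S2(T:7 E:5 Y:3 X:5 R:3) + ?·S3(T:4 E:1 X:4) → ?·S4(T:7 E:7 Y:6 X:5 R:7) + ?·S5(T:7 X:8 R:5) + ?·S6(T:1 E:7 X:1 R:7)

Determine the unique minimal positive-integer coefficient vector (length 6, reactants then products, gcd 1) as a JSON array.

Coefficients: [6, 2, 6, 1, 4, 3]

T: 6·0+2·7+6·4 = 38 | 1·7+4·7+3·1 = 38
E: 6·2+2·5+6·1 = 28 | 1·7+4·0+3·7 = 28
Y: 6·0+2·3+6·0 = 6 | 1·6+4·0+3·0 = 6
X: 6·1+2·5+6·4 = 40 | 1·5+4·8+3·1 = 40
R: 6·7+2·3+6·0 = 48 | 1·7+4·5+3·7 = 48
gcd(6,2,6,1,4,3) = 1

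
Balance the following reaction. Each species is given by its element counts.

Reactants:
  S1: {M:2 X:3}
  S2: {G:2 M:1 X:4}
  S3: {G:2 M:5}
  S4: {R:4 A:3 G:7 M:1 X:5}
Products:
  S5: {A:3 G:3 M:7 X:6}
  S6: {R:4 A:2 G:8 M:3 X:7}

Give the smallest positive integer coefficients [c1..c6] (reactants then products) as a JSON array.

R: 4·0+3·0+3·0+6·4 = 24 | 2·0+6·4 = 24
A: 4·0+3·0+3·0+6·3 = 18 | 2·3+6·2 = 18
G: 4·0+3·2+3·2+6·7 = 54 | 2·3+6·8 = 54
M: 4·2+3·1+3·5+6·1 = 32 | 2·7+6·3 = 32
X: 4·3+3·4+3·0+6·5 = 54 | 2·6+6·7 = 54
gcd(4,3,3,6,2,6) = 1

Coefficients: [4, 3, 3, 6, 2, 6]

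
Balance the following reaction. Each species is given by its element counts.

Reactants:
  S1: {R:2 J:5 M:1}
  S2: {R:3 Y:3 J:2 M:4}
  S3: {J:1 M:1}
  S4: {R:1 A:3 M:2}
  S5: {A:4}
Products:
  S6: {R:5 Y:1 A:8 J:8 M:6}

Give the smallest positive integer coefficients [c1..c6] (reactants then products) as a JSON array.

Coefficients: [4, 1, 2, 4, 3, 3]

R: 4·2+1·3+2·0+4·1+3·0 = 15 | 3·5 = 15
Y: 4·0+1·3+2·0+4·0+3·0 = 3 | 3·1 = 3
A: 4·0+1·0+2·0+4·3+3·4 = 24 | 3·8 = 24
J: 4·5+1·2+2·1+4·0+3·0 = 24 | 3·8 = 24
M: 4·1+1·4+2·1+4·2+3·0 = 18 | 3·6 = 18
gcd(4,1,2,4,3,3) = 1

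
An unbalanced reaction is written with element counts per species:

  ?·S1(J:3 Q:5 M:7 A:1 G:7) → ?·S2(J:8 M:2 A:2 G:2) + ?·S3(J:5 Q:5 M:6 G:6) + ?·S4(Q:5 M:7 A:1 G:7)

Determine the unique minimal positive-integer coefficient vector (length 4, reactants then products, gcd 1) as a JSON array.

Coefficients: [6, 1, 2, 4]

J: 6·3 = 18 | 1·8+2·5+4·0 = 18
Q: 6·5 = 30 | 1·0+2·5+4·5 = 30
M: 6·7 = 42 | 1·2+2·6+4·7 = 42
A: 6·1 = 6 | 1·2+2·0+4·1 = 6
G: 6·7 = 42 | 1·2+2·6+4·7 = 42
gcd(6,1,2,4) = 1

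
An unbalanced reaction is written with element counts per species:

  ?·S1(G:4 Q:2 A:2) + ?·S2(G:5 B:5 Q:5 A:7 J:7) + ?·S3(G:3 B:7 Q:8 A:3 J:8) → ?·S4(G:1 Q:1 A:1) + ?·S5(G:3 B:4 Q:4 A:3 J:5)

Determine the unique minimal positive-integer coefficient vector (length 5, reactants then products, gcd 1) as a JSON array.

Coefficients: [1, 1, 1, 3, 3]

G: 1·4+1·5+1·3 = 12 | 3·1+3·3 = 12
B: 1·0+1·5+1·7 = 12 | 3·0+3·4 = 12
Q: 1·2+1·5+1·8 = 15 | 3·1+3·4 = 15
A: 1·2+1·7+1·3 = 12 | 3·1+3·3 = 12
J: 1·0+1·7+1·8 = 15 | 3·0+3·5 = 15
gcd(1,1,1,3,3) = 1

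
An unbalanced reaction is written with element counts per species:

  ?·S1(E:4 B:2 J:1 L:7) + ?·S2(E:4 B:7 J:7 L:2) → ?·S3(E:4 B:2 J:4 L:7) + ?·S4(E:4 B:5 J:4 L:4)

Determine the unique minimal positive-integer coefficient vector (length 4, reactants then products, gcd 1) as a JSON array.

E: 3·4+3·4 = 24 | 1·4+5·4 = 24
B: 3·2+3·7 = 27 | 1·2+5·5 = 27
J: 3·1+3·7 = 24 | 1·4+5·4 = 24
L: 3·7+3·2 = 27 | 1·7+5·4 = 27
gcd(3,3,1,5) = 1

Coefficients: [3, 3, 1, 5]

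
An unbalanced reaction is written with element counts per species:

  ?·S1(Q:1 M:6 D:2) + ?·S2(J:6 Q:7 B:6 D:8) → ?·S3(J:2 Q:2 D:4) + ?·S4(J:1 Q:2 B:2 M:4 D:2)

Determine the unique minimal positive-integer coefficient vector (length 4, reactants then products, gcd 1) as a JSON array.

Coefficients: [4, 2, 3, 6]

J: 4·0+2·6 = 12 | 3·2+6·1 = 12
Q: 4·1+2·7 = 18 | 3·2+6·2 = 18
B: 4·0+2·6 = 12 | 3·0+6·2 = 12
M: 4·6+2·0 = 24 | 3·0+6·4 = 24
D: 4·2+2·8 = 24 | 3·4+6·2 = 24
gcd(4,2,3,6) = 1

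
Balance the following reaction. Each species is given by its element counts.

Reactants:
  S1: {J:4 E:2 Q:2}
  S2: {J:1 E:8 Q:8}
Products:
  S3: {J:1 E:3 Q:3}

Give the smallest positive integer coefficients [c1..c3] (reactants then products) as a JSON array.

J: 1·4+2·1 = 6 | 6·1 = 6
E: 1·2+2·8 = 18 | 6·3 = 18
Q: 1·2+2·8 = 18 | 6·3 = 18
gcd(1,2,6) = 1

Coefficients: [1, 2, 6]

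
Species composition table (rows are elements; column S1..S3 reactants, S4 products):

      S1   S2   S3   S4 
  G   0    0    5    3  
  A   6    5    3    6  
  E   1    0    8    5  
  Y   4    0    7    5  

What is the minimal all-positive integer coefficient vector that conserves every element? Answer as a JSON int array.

Coefficients: [1, 3, 3, 5]

G: 1·0+3·0+3·5 = 15 | 5·3 = 15
A: 1·6+3·5+3·3 = 30 | 5·6 = 30
E: 1·1+3·0+3·8 = 25 | 5·5 = 25
Y: 1·4+3·0+3·7 = 25 | 5·5 = 25
gcd(1,3,3,5) = 1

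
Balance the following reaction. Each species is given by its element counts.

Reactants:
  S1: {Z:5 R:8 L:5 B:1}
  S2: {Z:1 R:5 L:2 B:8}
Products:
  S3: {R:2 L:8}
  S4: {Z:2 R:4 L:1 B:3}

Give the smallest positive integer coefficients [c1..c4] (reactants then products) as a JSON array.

Z: 2·5+2·1 = 12 | 1·0+6·2 = 12
R: 2·8+2·5 = 26 | 1·2+6·4 = 26
L: 2·5+2·2 = 14 | 1·8+6·1 = 14
B: 2·1+2·8 = 18 | 1·0+6·3 = 18
gcd(2,2,1,6) = 1

Coefficients: [2, 2, 1, 6]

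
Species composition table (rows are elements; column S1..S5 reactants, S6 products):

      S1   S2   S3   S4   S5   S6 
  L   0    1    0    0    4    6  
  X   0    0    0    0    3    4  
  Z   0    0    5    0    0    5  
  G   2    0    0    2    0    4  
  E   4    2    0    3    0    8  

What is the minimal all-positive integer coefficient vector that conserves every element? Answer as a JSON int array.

Coefficients: [2, 2, 3, 4, 4, 3]

L: 2·0+2·1+3·0+4·0+4·4 = 18 | 3·6 = 18
X: 2·0+2·0+3·0+4·0+4·3 = 12 | 3·4 = 12
Z: 2·0+2·0+3·5+4·0+4·0 = 15 | 3·5 = 15
G: 2·2+2·0+3·0+4·2+4·0 = 12 | 3·4 = 12
E: 2·4+2·2+3·0+4·3+4·0 = 24 | 3·8 = 24
gcd(2,2,3,4,4,3) = 1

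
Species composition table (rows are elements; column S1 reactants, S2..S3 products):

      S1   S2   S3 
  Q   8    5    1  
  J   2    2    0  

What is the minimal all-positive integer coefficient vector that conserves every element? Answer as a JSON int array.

Q: 1·8 = 8 | 1·5+3·1 = 8
J: 1·2 = 2 | 1·2+3·0 = 2
gcd(1,1,3) = 1

Coefficients: [1, 1, 3]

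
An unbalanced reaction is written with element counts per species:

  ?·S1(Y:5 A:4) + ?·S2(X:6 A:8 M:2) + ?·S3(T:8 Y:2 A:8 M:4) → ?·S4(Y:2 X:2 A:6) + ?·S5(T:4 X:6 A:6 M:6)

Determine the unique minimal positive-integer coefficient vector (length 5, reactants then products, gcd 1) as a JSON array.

Coefficients: [2, 4, 1, 6, 2]

T: 2·0+4·0+1·8 = 8 | 6·0+2·4 = 8
Y: 2·5+4·0+1·2 = 12 | 6·2+2·0 = 12
X: 2·0+4·6+1·0 = 24 | 6·2+2·6 = 24
A: 2·4+4·8+1·8 = 48 | 6·6+2·6 = 48
M: 2·0+4·2+1·4 = 12 | 6·0+2·6 = 12
gcd(2,4,1,6,2) = 1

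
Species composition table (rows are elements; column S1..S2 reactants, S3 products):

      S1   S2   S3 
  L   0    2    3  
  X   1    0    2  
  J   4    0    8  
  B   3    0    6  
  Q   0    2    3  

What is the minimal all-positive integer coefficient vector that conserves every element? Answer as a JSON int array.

Coefficients: [4, 3, 2]

L: 4·0+3·2 = 6 | 2·3 = 6
X: 4·1+3·0 = 4 | 2·2 = 4
J: 4·4+3·0 = 16 | 2·8 = 16
B: 4·3+3·0 = 12 | 2·6 = 12
Q: 4·0+3·2 = 6 | 2·3 = 6
gcd(4,3,2) = 1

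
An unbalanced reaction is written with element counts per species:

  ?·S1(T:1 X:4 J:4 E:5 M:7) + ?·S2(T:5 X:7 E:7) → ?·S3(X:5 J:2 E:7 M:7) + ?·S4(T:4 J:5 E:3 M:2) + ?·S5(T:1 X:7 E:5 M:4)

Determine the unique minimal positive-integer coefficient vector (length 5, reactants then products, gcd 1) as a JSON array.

T: 6·1+3·5 = 21 | 2·0+4·4+5·1 = 21
X: 6·4+3·7 = 45 | 2·5+4·0+5·7 = 45
J: 6·4+3·0 = 24 | 2·2+4·5+5·0 = 24
E: 6·5+3·7 = 51 | 2·7+4·3+5·5 = 51
M: 6·7+3·0 = 42 | 2·7+4·2+5·4 = 42
gcd(6,3,2,4,5) = 1

Coefficients: [6, 3, 2, 4, 5]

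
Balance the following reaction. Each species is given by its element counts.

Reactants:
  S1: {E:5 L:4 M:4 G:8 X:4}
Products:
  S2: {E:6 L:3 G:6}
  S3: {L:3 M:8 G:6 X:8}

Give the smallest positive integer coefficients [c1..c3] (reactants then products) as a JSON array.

Coefficients: [6, 5, 3]

E: 6·5 = 30 | 5·6+3·0 = 30
L: 6·4 = 24 | 5·3+3·3 = 24
M: 6·4 = 24 | 5·0+3·8 = 24
G: 6·8 = 48 | 5·6+3·6 = 48
X: 6·4 = 24 | 5·0+3·8 = 24
gcd(6,5,3) = 1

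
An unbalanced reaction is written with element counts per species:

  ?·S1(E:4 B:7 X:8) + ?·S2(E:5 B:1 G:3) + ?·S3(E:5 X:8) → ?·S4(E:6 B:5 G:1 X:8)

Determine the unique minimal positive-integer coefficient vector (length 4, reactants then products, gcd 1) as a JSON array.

E: 2·4+1·5+1·5 = 18 | 3·6 = 18
B: 2·7+1·1+1·0 = 15 | 3·5 = 15
G: 2·0+1·3+1·0 = 3 | 3·1 = 3
X: 2·8+1·0+1·8 = 24 | 3·8 = 24
gcd(2,1,1,3) = 1

Coefficients: [2, 1, 1, 3]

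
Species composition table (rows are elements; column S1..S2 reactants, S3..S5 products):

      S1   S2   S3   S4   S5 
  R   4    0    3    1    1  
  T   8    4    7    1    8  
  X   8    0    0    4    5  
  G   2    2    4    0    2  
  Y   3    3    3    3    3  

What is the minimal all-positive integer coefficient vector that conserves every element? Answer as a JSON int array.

R: 4·4+6·0 = 16 | 3·3+3·1+4·1 = 16
T: 4·8+6·4 = 56 | 3·7+3·1+4·8 = 56
X: 4·8+6·0 = 32 | 3·0+3·4+4·5 = 32
G: 4·2+6·2 = 20 | 3·4+3·0+4·2 = 20
Y: 4·3+6·3 = 30 | 3·3+3·3+4·3 = 30
gcd(4,6,3,3,4) = 1

Coefficients: [4, 6, 3, 3, 4]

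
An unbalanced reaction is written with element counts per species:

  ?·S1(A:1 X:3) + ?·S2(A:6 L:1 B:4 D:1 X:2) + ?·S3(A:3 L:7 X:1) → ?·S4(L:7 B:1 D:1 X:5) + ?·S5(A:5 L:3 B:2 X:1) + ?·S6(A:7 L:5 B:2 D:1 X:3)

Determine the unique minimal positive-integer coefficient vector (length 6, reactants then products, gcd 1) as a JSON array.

Coefficients: [3, 5, 6, 2, 6, 3]

A: 3·1+5·6+6·3 = 51 | 2·0+6·5+3·7 = 51
L: 3·0+5·1+6·7 = 47 | 2·7+6·3+3·5 = 47
B: 3·0+5·4+6·0 = 20 | 2·1+6·2+3·2 = 20
D: 3·0+5·1+6·0 = 5 | 2·1+6·0+3·1 = 5
X: 3·3+5·2+6·1 = 25 | 2·5+6·1+3·3 = 25
gcd(3,5,6,2,6,3) = 1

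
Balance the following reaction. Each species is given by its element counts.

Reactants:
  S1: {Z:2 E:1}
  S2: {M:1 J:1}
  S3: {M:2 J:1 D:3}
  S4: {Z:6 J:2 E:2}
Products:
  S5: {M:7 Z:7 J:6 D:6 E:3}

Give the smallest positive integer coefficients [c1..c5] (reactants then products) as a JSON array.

M: 4·0+6·1+4·2+1·0 = 14 | 2·7 = 14
Z: 4·2+6·0+4·0+1·6 = 14 | 2·7 = 14
J: 4·0+6·1+4·1+1·2 = 12 | 2·6 = 12
D: 4·0+6·0+4·3+1·0 = 12 | 2·6 = 12
E: 4·1+6·0+4·0+1·2 = 6 | 2·3 = 6
gcd(4,6,4,1,2) = 1

Coefficients: [4, 6, 4, 1, 2]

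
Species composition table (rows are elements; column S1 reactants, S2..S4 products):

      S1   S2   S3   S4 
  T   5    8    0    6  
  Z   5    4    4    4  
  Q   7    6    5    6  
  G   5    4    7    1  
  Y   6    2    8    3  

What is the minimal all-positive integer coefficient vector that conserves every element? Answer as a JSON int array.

T: 4·5 = 20 | 1·8+2·0+2·6 = 20
Z: 4·5 = 20 | 1·4+2·4+2·4 = 20
Q: 4·7 = 28 | 1·6+2·5+2·6 = 28
G: 4·5 = 20 | 1·4+2·7+2·1 = 20
Y: 4·6 = 24 | 1·2+2·8+2·3 = 24
gcd(4,1,2,2) = 1

Coefficients: [4, 1, 2, 2]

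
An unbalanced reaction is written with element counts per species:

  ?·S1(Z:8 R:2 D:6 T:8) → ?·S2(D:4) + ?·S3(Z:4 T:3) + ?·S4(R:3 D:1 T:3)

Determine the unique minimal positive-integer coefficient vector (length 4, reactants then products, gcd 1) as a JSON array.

Z: 3·8 = 24 | 4·0+6·4+2·0 = 24
R: 3·2 = 6 | 4·0+6·0+2·3 = 6
D: 3·6 = 18 | 4·4+6·0+2·1 = 18
T: 3·8 = 24 | 4·0+6·3+2·3 = 24
gcd(3,4,6,2) = 1

Coefficients: [3, 4, 6, 2]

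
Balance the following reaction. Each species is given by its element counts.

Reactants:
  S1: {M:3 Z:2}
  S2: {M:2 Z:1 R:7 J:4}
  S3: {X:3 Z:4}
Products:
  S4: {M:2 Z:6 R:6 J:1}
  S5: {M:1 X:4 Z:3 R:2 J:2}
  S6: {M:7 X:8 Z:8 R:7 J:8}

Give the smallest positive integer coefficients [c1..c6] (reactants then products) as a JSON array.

M: 2·3+3·2+4·0 = 12 | 2·2+1·1+1·7 = 12
X: 2·0+3·0+4·3 = 12 | 2·0+1·4+1·8 = 12
Z: 2·2+3·1+4·4 = 23 | 2·6+1·3+1·8 = 23
R: 2·0+3·7+4·0 = 21 | 2·6+1·2+1·7 = 21
J: 2·0+3·4+4·0 = 12 | 2·1+1·2+1·8 = 12
gcd(2,3,4,2,1,1) = 1

Coefficients: [2, 3, 4, 2, 1, 1]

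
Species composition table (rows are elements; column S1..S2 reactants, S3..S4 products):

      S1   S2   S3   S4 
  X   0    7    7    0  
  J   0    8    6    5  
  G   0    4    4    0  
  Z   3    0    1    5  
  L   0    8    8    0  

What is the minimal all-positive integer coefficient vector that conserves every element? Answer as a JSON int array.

X: 5·0+5·7 = 35 | 5·7+2·0 = 35
J: 5·0+5·8 = 40 | 5·6+2·5 = 40
G: 5·0+5·4 = 20 | 5·4+2·0 = 20
Z: 5·3+5·0 = 15 | 5·1+2·5 = 15
L: 5·0+5·8 = 40 | 5·8+2·0 = 40
gcd(5,5,5,2) = 1

Coefficients: [5, 5, 5, 2]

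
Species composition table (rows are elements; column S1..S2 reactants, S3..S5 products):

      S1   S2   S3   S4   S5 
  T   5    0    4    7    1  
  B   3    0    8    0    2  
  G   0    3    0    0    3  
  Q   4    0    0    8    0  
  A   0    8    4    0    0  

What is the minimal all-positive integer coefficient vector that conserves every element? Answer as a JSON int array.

Coefficients: [6, 1, 2, 3, 1]

T: 6·5+1·0 = 30 | 2·4+3·7+1·1 = 30
B: 6·3+1·0 = 18 | 2·8+3·0+1·2 = 18
G: 6·0+1·3 = 3 | 2·0+3·0+1·3 = 3
Q: 6·4+1·0 = 24 | 2·0+3·8+1·0 = 24
A: 6·0+1·8 = 8 | 2·4+3·0+1·0 = 8
gcd(6,1,2,3,1) = 1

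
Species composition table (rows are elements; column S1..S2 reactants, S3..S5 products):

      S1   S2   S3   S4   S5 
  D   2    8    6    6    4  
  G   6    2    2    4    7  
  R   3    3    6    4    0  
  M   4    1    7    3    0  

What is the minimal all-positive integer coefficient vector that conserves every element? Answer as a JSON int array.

Coefficients: [5, 5, 1, 6, 2]

D: 5·2+5·8 = 50 | 1·6+6·6+2·4 = 50
G: 5·6+5·2 = 40 | 1·2+6·4+2·7 = 40
R: 5·3+5·3 = 30 | 1·6+6·4+2·0 = 30
M: 5·4+5·1 = 25 | 1·7+6·3+2·0 = 25
gcd(5,5,1,6,2) = 1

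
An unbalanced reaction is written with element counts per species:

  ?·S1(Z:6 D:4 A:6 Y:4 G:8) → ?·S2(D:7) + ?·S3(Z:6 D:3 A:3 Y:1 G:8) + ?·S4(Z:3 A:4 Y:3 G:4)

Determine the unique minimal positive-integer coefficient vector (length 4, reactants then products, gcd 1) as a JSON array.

Z: 5·6 = 30 | 2·0+2·6+6·3 = 30
D: 5·4 = 20 | 2·7+2·3+6·0 = 20
A: 5·6 = 30 | 2·0+2·3+6·4 = 30
Y: 5·4 = 20 | 2·0+2·1+6·3 = 20
G: 5·8 = 40 | 2·0+2·8+6·4 = 40
gcd(5,2,2,6) = 1

Coefficients: [5, 2, 2, 6]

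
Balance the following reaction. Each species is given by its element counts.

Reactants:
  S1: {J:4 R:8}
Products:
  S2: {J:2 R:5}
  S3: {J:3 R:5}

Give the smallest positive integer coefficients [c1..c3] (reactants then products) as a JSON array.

J: 5·4 = 20 | 4·2+4·3 = 20
R: 5·8 = 40 | 4·5+4·5 = 40
gcd(5,4,4) = 1

Coefficients: [5, 4, 4]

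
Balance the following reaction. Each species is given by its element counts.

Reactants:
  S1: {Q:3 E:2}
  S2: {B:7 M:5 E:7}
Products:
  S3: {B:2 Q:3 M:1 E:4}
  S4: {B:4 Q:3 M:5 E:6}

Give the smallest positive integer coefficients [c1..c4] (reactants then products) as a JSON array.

Coefficients: [6, 2, 5, 1]

B: 6·0+2·7 = 14 | 5·2+1·4 = 14
Q: 6·3+2·0 = 18 | 5·3+1·3 = 18
M: 6·0+2·5 = 10 | 5·1+1·5 = 10
E: 6·2+2·7 = 26 | 5·4+1·6 = 26
gcd(6,2,5,1) = 1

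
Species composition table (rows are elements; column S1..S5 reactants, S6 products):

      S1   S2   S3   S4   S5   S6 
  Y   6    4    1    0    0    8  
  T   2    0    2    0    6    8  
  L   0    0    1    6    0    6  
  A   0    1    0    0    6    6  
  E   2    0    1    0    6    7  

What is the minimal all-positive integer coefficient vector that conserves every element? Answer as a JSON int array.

Y: 3·6+6·4+6·1+5·0+5·0 = 48 | 6·8 = 48
T: 3·2+6·0+6·2+5·0+5·6 = 48 | 6·8 = 48
L: 3·0+6·0+6·1+5·6+5·0 = 36 | 6·6 = 36
A: 3·0+6·1+6·0+5·0+5·6 = 36 | 6·6 = 36
E: 3·2+6·0+6·1+5·0+5·6 = 42 | 6·7 = 42
gcd(3,6,6,5,5,6) = 1

Coefficients: [3, 6, 6, 5, 5, 6]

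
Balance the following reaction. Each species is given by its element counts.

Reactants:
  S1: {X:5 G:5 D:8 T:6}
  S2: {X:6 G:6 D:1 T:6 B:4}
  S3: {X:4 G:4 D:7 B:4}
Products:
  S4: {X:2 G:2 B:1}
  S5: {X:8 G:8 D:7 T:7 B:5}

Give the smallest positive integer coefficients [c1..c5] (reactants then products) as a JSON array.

Coefficients: [2, 5, 3, 2, 6]

X: 2·5+5·6+3·4 = 52 | 2·2+6·8 = 52
G: 2·5+5·6+3·4 = 52 | 2·2+6·8 = 52
D: 2·8+5·1+3·7 = 42 | 2·0+6·7 = 42
T: 2·6+5·6+3·0 = 42 | 2·0+6·7 = 42
B: 2·0+5·4+3·4 = 32 | 2·1+6·5 = 32
gcd(2,5,3,2,6) = 1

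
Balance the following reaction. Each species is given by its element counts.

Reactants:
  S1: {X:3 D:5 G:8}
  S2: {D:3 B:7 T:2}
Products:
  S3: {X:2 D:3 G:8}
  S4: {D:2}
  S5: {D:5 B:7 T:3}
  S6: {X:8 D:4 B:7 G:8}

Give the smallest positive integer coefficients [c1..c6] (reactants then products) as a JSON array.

X: 6·3+3·0 = 18 | 5·2+5·0+2·0+1·8 = 18
D: 6·5+3·3 = 39 | 5·3+5·2+2·5+1·4 = 39
B: 6·0+3·7 = 21 | 5·0+5·0+2·7+1·7 = 21
G: 6·8+3·0 = 48 | 5·8+5·0+2·0+1·8 = 48
T: 6·0+3·2 = 6 | 5·0+5·0+2·3+1·0 = 6
gcd(6,3,5,5,2,1) = 1

Coefficients: [6, 3, 5, 5, 2, 1]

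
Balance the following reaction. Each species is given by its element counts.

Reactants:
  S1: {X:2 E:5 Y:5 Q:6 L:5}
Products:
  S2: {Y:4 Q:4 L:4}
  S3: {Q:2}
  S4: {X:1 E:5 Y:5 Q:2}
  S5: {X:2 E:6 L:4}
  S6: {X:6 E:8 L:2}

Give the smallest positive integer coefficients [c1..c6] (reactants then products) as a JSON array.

X: 6·2 = 12 | 5·0+6·0+2·1+2·2+1·6 = 12
E: 6·5 = 30 | 5·0+6·0+2·5+2·6+1·8 = 30
Y: 6·5 = 30 | 5·4+6·0+2·5+2·0+1·0 = 30
Q: 6·6 = 36 | 5·4+6·2+2·2+2·0+1·0 = 36
L: 6·5 = 30 | 5·4+6·0+2·0+2·4+1·2 = 30
gcd(6,5,6,2,2,1) = 1

Coefficients: [6, 5, 6, 2, 2, 1]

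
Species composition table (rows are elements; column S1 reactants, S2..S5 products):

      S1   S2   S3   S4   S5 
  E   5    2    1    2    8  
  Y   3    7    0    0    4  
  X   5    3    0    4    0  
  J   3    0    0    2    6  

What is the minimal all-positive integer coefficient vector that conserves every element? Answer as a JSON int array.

E: 6·5 = 30 | 2·2+6·1+6·2+1·8 = 30
Y: 6·3 = 18 | 2·7+6·0+6·0+1·4 = 18
X: 6·5 = 30 | 2·3+6·0+6·4+1·0 = 30
J: 6·3 = 18 | 2·0+6·0+6·2+1·6 = 18
gcd(6,2,6,6,1) = 1

Coefficients: [6, 2, 6, 6, 1]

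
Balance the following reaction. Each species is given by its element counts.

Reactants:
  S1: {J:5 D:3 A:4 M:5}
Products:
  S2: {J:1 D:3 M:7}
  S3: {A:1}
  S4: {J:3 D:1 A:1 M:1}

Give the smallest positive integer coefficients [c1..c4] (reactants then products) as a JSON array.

Coefficients: [2, 1, 5, 3]

J: 2·5 = 10 | 1·1+5·0+3·3 = 10
D: 2·3 = 6 | 1·3+5·0+3·1 = 6
A: 2·4 = 8 | 1·0+5·1+3·1 = 8
M: 2·5 = 10 | 1·7+5·0+3·1 = 10
gcd(2,1,5,3) = 1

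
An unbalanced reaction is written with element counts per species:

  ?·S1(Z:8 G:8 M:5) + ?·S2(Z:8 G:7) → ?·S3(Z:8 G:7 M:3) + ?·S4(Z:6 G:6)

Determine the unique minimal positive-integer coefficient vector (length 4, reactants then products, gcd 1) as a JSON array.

Z: 3·8+5·8 = 64 | 5·8+4·6 = 64
G: 3·8+5·7 = 59 | 5·7+4·6 = 59
M: 3·5+5·0 = 15 | 5·3+4·0 = 15
gcd(3,5,5,4) = 1

Coefficients: [3, 5, 5, 4]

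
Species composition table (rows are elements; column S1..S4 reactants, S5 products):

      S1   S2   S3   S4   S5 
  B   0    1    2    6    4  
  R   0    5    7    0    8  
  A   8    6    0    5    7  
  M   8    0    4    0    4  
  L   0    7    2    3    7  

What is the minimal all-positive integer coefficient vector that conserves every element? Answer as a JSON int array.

Coefficients: [1, 4, 4, 2, 6]

B: 1·0+4·1+4·2+2·6 = 24 | 6·4 = 24
R: 1·0+4·5+4·7+2·0 = 48 | 6·8 = 48
A: 1·8+4·6+4·0+2·5 = 42 | 6·7 = 42
M: 1·8+4·0+4·4+2·0 = 24 | 6·4 = 24
L: 1·0+4·7+4·2+2·3 = 42 | 6·7 = 42
gcd(1,4,4,2,6) = 1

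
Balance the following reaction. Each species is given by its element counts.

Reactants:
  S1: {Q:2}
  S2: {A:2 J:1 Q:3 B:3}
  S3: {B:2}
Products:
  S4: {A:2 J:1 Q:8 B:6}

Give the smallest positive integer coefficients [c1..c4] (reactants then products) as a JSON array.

Coefficients: [5, 2, 3, 2]

A: 5·0+2·2+3·0 = 4 | 2·2 = 4
J: 5·0+2·1+3·0 = 2 | 2·1 = 2
Q: 5·2+2·3+3·0 = 16 | 2·8 = 16
B: 5·0+2·3+3·2 = 12 | 2·6 = 12
gcd(5,2,3,2) = 1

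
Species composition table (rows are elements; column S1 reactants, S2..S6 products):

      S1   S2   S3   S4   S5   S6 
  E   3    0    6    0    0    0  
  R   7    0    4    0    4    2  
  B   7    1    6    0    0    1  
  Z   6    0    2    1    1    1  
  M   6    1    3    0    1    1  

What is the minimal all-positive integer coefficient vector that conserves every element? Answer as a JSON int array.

Coefficients: [2, 5, 1, 6, 1, 3]

E: 2·3 = 6 | 5·0+1·6+6·0+1·0+3·0 = 6
R: 2·7 = 14 | 5·0+1·4+6·0+1·4+3·2 = 14
B: 2·7 = 14 | 5·1+1·6+6·0+1·0+3·1 = 14
Z: 2·6 = 12 | 5·0+1·2+6·1+1·1+3·1 = 12
M: 2·6 = 12 | 5·1+1·3+6·0+1·1+3·1 = 12
gcd(2,5,1,6,1,3) = 1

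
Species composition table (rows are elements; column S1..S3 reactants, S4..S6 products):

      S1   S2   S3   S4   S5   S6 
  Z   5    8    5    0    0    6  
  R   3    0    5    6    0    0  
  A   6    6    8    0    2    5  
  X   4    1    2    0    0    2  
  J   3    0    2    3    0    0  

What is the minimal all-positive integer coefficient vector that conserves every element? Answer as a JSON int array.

Z: 1·5+2·8+3·5 = 36 | 3·0+6·0+6·6 = 36
R: 1·3+2·0+3·5 = 18 | 3·6+6·0+6·0 = 18
A: 1·6+2·6+3·8 = 42 | 3·0+6·2+6·5 = 42
X: 1·4+2·1+3·2 = 12 | 3·0+6·0+6·2 = 12
J: 1·3+2·0+3·2 = 9 | 3·3+6·0+6·0 = 9
gcd(1,2,3,3,6,6) = 1

Coefficients: [1, 2, 3, 3, 6, 6]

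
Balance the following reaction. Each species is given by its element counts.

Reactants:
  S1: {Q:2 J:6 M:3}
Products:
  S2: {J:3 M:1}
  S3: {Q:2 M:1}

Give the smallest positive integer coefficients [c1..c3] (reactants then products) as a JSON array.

Q: 1·2 = 2 | 2·0+1·2 = 2
J: 1·6 = 6 | 2·3+1·0 = 6
M: 1·3 = 3 | 2·1+1·1 = 3
gcd(1,2,1) = 1

Coefficients: [1, 2, 1]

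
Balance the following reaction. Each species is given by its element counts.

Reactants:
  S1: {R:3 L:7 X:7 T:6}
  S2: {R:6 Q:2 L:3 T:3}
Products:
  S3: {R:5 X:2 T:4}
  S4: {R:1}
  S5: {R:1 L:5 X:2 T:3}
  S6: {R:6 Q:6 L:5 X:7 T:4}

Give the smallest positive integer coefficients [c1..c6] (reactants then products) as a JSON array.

R: 3·3+3·6 = 27 | 2·5+6·1+5·1+1·6 = 27
Q: 3·0+3·2 = 6 | 2·0+6·0+5·0+1·6 = 6
L: 3·7+3·3 = 30 | 2·0+6·0+5·5+1·5 = 30
X: 3·7+3·0 = 21 | 2·2+6·0+5·2+1·7 = 21
T: 3·6+3·3 = 27 | 2·4+6·0+5·3+1·4 = 27
gcd(3,3,2,6,5,1) = 1

Coefficients: [3, 3, 2, 6, 5, 1]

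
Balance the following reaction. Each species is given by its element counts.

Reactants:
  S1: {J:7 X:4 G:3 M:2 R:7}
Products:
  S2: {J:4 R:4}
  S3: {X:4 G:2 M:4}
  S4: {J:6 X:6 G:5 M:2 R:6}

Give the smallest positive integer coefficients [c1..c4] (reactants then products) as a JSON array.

J: 4·7 = 28 | 4·4+1·0+2·6 = 28
X: 4·4 = 16 | 4·0+1·4+2·6 = 16
G: 4·3 = 12 | 4·0+1·2+2·5 = 12
M: 4·2 = 8 | 4·0+1·4+2·2 = 8
R: 4·7 = 28 | 4·4+1·0+2·6 = 28
gcd(4,4,1,2) = 1

Coefficients: [4, 4, 1, 2]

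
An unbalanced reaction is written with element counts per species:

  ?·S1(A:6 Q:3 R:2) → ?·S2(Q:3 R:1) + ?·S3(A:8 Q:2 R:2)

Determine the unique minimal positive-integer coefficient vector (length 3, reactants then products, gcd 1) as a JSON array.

Coefficients: [4, 2, 3]

A: 4·6 = 24 | 2·0+3·8 = 24
Q: 4·3 = 12 | 2·3+3·2 = 12
R: 4·2 = 8 | 2·1+3·2 = 8
gcd(4,2,3) = 1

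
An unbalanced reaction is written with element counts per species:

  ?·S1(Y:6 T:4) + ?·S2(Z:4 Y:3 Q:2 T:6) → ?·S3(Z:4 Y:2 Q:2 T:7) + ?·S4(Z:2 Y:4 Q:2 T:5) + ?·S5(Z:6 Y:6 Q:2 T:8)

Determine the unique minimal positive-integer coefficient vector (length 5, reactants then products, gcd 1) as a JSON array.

Coefficients: [1, 6, 2, 2, 2]

Z: 1·0+6·4 = 24 | 2·4+2·2+2·6 = 24
Y: 1·6+6·3 = 24 | 2·2+2·4+2·6 = 24
Q: 1·0+6·2 = 12 | 2·2+2·2+2·2 = 12
T: 1·4+6·6 = 40 | 2·7+2·5+2·8 = 40
gcd(1,6,2,2,2) = 1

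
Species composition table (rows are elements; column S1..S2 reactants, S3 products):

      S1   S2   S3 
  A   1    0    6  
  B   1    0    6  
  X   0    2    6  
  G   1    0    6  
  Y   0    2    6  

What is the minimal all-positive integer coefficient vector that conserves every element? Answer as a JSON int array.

Coefficients: [6, 3, 1]

A: 6·1+3·0 = 6 | 1·6 = 6
B: 6·1+3·0 = 6 | 1·6 = 6
X: 6·0+3·2 = 6 | 1·6 = 6
G: 6·1+3·0 = 6 | 1·6 = 6
Y: 6·0+3·2 = 6 | 1·6 = 6
gcd(6,3,1) = 1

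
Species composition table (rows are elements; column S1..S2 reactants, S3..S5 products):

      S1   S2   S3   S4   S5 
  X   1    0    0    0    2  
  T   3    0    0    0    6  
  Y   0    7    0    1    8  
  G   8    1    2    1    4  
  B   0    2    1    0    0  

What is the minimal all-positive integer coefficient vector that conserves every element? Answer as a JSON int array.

Coefficients: [2, 2, 4, 6, 1]

X: 2·1+2·0 = 2 | 4·0+6·0+1·2 = 2
T: 2·3+2·0 = 6 | 4·0+6·0+1·6 = 6
Y: 2·0+2·7 = 14 | 4·0+6·1+1·8 = 14
G: 2·8+2·1 = 18 | 4·2+6·1+1·4 = 18
B: 2·0+2·2 = 4 | 4·1+6·0+1·0 = 4
gcd(2,2,4,6,1) = 1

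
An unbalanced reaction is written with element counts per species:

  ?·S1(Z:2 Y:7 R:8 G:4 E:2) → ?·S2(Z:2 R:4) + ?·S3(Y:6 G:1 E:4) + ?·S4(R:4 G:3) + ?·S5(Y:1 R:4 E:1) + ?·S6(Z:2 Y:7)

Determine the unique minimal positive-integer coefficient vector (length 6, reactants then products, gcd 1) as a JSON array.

Coefficients: [5, 2, 2, 6, 2, 3]

Z: 5·2 = 10 | 2·2+2·0+6·0+2·0+3·2 = 10
Y: 5·7 = 35 | 2·0+2·6+6·0+2·1+3·7 = 35
R: 5·8 = 40 | 2·4+2·0+6·4+2·4+3·0 = 40
G: 5·4 = 20 | 2·0+2·1+6·3+2·0+3·0 = 20
E: 5·2 = 10 | 2·0+2·4+6·0+2·1+3·0 = 10
gcd(5,2,2,6,2,3) = 1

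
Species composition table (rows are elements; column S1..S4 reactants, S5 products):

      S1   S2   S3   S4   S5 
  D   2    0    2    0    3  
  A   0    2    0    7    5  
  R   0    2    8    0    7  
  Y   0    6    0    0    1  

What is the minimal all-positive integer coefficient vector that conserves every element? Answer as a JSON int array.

D: 4·2+1·0+5·2+4·0 = 18 | 6·3 = 18
A: 4·0+1·2+5·0+4·7 = 30 | 6·5 = 30
R: 4·0+1·2+5·8+4·0 = 42 | 6·7 = 42
Y: 4·0+1·6+5·0+4·0 = 6 | 6·1 = 6
gcd(4,1,5,4,6) = 1

Coefficients: [4, 1, 5, 4, 6]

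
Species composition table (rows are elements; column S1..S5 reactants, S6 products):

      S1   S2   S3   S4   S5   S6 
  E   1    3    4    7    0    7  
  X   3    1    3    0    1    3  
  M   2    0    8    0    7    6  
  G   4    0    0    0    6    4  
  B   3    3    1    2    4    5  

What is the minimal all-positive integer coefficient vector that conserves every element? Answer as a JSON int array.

Coefficients: [3, 1, 2, 4, 2, 6]

E: 3·1+1·3+2·4+4·7+2·0 = 42 | 6·7 = 42
X: 3·3+1·1+2·3+4·0+2·1 = 18 | 6·3 = 18
M: 3·2+1·0+2·8+4·0+2·7 = 36 | 6·6 = 36
G: 3·4+1·0+2·0+4·0+2·6 = 24 | 6·4 = 24
B: 3·3+1·3+2·1+4·2+2·4 = 30 | 6·5 = 30
gcd(3,1,2,4,2,6) = 1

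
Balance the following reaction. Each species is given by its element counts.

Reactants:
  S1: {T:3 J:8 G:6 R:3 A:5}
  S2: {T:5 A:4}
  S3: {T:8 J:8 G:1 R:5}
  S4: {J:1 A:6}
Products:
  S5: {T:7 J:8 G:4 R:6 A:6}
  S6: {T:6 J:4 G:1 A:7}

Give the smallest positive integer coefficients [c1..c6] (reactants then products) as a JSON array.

T: 3·3+5·5+3·8+4·0 = 58 | 4·7+5·6 = 58
J: 3·8+5·0+3·8+4·1 = 52 | 4·8+5·4 = 52
G: 3·6+5·0+3·1+4·0 = 21 | 4·4+5·1 = 21
R: 3·3+5·0+3·5+4·0 = 24 | 4·6+5·0 = 24
A: 3·5+5·4+3·0+4·6 = 59 | 4·6+5·7 = 59
gcd(3,5,3,4,4,5) = 1

Coefficients: [3, 5, 3, 4, 4, 5]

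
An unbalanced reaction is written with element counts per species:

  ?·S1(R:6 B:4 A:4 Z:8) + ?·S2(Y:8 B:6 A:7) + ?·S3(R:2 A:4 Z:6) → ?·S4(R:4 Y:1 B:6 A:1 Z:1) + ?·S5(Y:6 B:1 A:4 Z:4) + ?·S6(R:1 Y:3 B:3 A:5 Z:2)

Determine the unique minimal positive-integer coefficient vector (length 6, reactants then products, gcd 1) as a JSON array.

R: 2·6+4·0+1·2 = 14 | 2·4+2·0+6·1 = 14
Y: 2·0+4·8+1·0 = 32 | 2·1+2·6+6·3 = 32
B: 2·4+4·6+1·0 = 32 | 2·6+2·1+6·3 = 32
A: 2·4+4·7+1·4 = 40 | 2·1+2·4+6·5 = 40
Z: 2·8+4·0+1·6 = 22 | 2·1+2·4+6·2 = 22
gcd(2,4,1,2,2,6) = 1

Coefficients: [2, 4, 1, 2, 2, 6]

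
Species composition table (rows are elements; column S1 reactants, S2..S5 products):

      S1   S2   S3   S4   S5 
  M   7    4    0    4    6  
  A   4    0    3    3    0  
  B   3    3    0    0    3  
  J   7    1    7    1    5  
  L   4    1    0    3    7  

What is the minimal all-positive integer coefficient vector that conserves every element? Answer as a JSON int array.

Coefficients: [6, 5, 4, 4, 1]

M: 6·7 = 42 | 5·4+4·0+4·4+1·6 = 42
A: 6·4 = 24 | 5·0+4·3+4·3+1·0 = 24
B: 6·3 = 18 | 5·3+4·0+4·0+1·3 = 18
J: 6·7 = 42 | 5·1+4·7+4·1+1·5 = 42
L: 6·4 = 24 | 5·1+4·0+4·3+1·7 = 24
gcd(6,5,4,4,1) = 1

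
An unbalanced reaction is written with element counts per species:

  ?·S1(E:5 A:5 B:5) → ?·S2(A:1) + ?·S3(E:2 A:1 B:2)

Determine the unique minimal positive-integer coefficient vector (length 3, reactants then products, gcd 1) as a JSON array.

E: 2·5 = 10 | 5·0+5·2 = 10
A: 2·5 = 10 | 5·1+5·1 = 10
B: 2·5 = 10 | 5·0+5·2 = 10
gcd(2,5,5) = 1

Coefficients: [2, 5, 5]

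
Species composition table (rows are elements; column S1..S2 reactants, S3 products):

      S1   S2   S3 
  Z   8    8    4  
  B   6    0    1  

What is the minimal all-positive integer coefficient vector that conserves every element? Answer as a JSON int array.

Z: 1·8+2·8 = 24 | 6·4 = 24
B: 1·6+2·0 = 6 | 6·1 = 6
gcd(1,2,6) = 1

Coefficients: [1, 2, 6]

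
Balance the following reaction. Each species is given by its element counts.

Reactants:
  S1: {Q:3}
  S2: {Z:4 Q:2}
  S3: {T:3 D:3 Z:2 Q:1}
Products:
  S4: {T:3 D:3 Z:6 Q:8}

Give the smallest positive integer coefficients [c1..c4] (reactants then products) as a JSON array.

T: 5·0+3·0+3·3 = 9 | 3·3 = 9
D: 5·0+3·0+3·3 = 9 | 3·3 = 9
Z: 5·0+3·4+3·2 = 18 | 3·6 = 18
Q: 5·3+3·2+3·1 = 24 | 3·8 = 24
gcd(5,3,3,3) = 1

Coefficients: [5, 3, 3, 3]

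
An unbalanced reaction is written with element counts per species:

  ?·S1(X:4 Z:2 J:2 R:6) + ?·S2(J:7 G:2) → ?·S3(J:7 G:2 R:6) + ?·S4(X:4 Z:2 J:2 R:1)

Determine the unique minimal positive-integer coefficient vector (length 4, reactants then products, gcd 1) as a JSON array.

Coefficients: [6, 5, 5, 6]

X: 6·4+5·0 = 24 | 5·0+6·4 = 24
Z: 6·2+5·0 = 12 | 5·0+6·2 = 12
J: 6·2+5·7 = 47 | 5·7+6·2 = 47
G: 6·0+5·2 = 10 | 5·2+6·0 = 10
R: 6·6+5·0 = 36 | 5·6+6·1 = 36
gcd(6,5,5,6) = 1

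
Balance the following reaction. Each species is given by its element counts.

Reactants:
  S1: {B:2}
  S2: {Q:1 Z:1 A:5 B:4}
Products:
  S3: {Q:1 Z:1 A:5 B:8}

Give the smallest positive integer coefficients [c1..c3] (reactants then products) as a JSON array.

Coefficients: [2, 1, 1]

Q: 2·0+1·1 = 1 | 1·1 = 1
Z: 2·0+1·1 = 1 | 1·1 = 1
A: 2·0+1·5 = 5 | 1·5 = 5
B: 2·2+1·4 = 8 | 1·8 = 8
gcd(2,1,1) = 1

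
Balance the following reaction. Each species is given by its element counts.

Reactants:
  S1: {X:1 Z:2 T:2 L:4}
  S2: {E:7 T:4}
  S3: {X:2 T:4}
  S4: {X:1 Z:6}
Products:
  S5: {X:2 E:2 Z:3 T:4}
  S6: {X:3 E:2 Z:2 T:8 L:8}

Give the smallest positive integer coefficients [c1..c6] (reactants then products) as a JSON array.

Coefficients: [6, 2, 5, 1, 4, 3]

X: 6·1+2·0+5·2+1·1 = 17 | 4·2+3·3 = 17
E: 6·0+2·7+5·0+1·0 = 14 | 4·2+3·2 = 14
Z: 6·2+2·0+5·0+1·6 = 18 | 4·3+3·2 = 18
T: 6·2+2·4+5·4+1·0 = 40 | 4·4+3·8 = 40
L: 6·4+2·0+5·0+1·0 = 24 | 4·0+3·8 = 24
gcd(6,2,5,1,4,3) = 1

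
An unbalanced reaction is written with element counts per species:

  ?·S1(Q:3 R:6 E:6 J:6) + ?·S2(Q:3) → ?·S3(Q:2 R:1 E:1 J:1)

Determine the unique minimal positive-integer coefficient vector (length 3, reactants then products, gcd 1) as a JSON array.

Coefficients: [1, 3, 6]

Q: 1·3+3·3 = 12 | 6·2 = 12
R: 1·6+3·0 = 6 | 6·1 = 6
E: 1·6+3·0 = 6 | 6·1 = 6
J: 1·6+3·0 = 6 | 6·1 = 6
gcd(1,3,6) = 1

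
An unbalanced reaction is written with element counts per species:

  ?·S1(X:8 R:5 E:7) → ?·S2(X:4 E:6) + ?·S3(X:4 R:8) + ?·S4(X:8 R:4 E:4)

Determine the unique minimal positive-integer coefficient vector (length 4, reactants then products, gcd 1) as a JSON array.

Coefficients: [4, 4, 2, 1]

X: 4·8 = 32 | 4·4+2·4+1·8 = 32
R: 4·5 = 20 | 4·0+2·8+1·4 = 20
E: 4·7 = 28 | 4·6+2·0+1·4 = 28
gcd(4,4,2,1) = 1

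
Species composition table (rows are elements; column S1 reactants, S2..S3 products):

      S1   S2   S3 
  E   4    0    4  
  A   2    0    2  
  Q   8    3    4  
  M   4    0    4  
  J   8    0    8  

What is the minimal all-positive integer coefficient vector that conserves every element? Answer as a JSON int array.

Coefficients: [3, 4, 3]

E: 3·4 = 12 | 4·0+3·4 = 12
A: 3·2 = 6 | 4·0+3·2 = 6
Q: 3·8 = 24 | 4·3+3·4 = 24
M: 3·4 = 12 | 4·0+3·4 = 12
J: 3·8 = 24 | 4·0+3·8 = 24
gcd(3,4,3) = 1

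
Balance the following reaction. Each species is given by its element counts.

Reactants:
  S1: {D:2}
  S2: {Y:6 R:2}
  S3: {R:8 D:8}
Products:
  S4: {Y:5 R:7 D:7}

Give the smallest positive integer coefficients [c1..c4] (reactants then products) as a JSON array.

Coefficients: [5, 5, 4, 6]

Y: 5·0+5·6+4·0 = 30 | 6·5 = 30
R: 5·0+5·2+4·8 = 42 | 6·7 = 42
D: 5·2+5·0+4·8 = 42 | 6·7 = 42
gcd(5,5,4,6) = 1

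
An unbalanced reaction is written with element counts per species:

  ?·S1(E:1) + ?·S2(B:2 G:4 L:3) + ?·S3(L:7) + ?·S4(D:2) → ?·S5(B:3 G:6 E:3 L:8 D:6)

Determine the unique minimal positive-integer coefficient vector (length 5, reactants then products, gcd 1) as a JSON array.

Coefficients: [6, 3, 1, 6, 2]

B: 6·0+3·2+1·0+6·0 = 6 | 2·3 = 6
G: 6·0+3·4+1·0+6·0 = 12 | 2·6 = 12
E: 6·1+3·0+1·0+6·0 = 6 | 2·3 = 6
L: 6·0+3·3+1·7+6·0 = 16 | 2·8 = 16
D: 6·0+3·0+1·0+6·2 = 12 | 2·6 = 12
gcd(6,3,1,6,2) = 1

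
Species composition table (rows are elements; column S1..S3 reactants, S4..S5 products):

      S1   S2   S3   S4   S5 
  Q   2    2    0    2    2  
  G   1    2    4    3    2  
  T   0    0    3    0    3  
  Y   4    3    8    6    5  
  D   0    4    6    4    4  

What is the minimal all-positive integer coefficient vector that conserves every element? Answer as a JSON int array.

Q: 3·2+4·2+2·0 = 14 | 5·2+2·2 = 14
G: 3·1+4·2+2·4 = 19 | 5·3+2·2 = 19
T: 3·0+4·0+2·3 = 6 | 5·0+2·3 = 6
Y: 3·4+4·3+2·8 = 40 | 5·6+2·5 = 40
D: 3·0+4·4+2·6 = 28 | 5·4+2·4 = 28
gcd(3,4,2,5,2) = 1

Coefficients: [3, 4, 2, 5, 2]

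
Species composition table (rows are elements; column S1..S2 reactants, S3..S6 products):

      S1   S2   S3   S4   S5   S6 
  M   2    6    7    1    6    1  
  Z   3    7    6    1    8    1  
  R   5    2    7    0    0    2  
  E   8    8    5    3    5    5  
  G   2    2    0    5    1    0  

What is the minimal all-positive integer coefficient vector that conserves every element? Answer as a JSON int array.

M: 1·2+6·6 = 38 | 1·7+2·1+4·6+5·1 = 38
Z: 1·3+6·7 = 45 | 1·6+2·1+4·8+5·1 = 45
R: 1·5+6·2 = 17 | 1·7+2·0+4·0+5·2 = 17
E: 1·8+6·8 = 56 | 1·5+2·3+4·5+5·5 = 56
G: 1·2+6·2 = 14 | 1·0+2·5+4·1+5·0 = 14
gcd(1,6,1,2,4,5) = 1

Coefficients: [1, 6, 1, 2, 4, 5]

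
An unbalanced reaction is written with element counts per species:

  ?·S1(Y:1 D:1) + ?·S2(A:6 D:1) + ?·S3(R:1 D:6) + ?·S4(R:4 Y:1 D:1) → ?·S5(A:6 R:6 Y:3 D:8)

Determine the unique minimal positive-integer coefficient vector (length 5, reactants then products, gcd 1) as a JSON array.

Coefficients: [5, 3, 2, 4, 3]

A: 5·0+3·6+2·0+4·0 = 18 | 3·6 = 18
R: 5·0+3·0+2·1+4·4 = 18 | 3·6 = 18
Y: 5·1+3·0+2·0+4·1 = 9 | 3·3 = 9
D: 5·1+3·1+2·6+4·1 = 24 | 3·8 = 24
gcd(5,3,2,4,3) = 1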